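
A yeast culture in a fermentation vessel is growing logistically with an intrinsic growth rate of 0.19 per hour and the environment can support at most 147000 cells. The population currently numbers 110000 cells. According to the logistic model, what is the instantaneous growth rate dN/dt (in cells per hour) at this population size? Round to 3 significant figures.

dN/dt = rN(1 − N/K) = 0.19 × 110000 × (1 − 110000/147000).
1 − 110000/147000 = 0.2517; dN/dt = 0.19 × 110000 × 0.2517 = 5260.5.

5260 cells per hour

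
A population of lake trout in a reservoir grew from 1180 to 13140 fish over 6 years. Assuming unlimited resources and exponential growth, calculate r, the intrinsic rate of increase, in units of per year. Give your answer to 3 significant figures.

0.402 per year

From N(t) = N₀·e^(rt): e^(r·6) = 13140/1180 = 11.136.
r·6 = ln(11.136) = 2.4101, so r = 2.4101/6 = 0.40169.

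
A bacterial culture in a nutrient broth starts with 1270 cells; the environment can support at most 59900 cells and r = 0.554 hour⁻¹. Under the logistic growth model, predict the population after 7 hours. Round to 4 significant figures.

30640 cells

A = (K − N₀)/N₀ = (59900 − 1270)/1270 = 46.165.
N(t) = K/(1 + A·e^(−rt)) = 59900/(1 + 46.165×e^(−0.554×7)).
e^(−3.878) = 0.020692; denominator = 1 + 46.165×0.020692 = 1.9553.
N = 59900/1.9553 = 30635.3.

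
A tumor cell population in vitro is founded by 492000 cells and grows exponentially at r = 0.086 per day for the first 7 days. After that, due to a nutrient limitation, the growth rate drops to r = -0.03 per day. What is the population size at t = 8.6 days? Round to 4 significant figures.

Phase 1: N(7) = 492000·e^(0.086×7) = 492000·e^0.602 = 898277.
Phase 2 runs for 8.6 − 7 = 1.6 days at r = -0.03.
N(8.6) = 898277·e^(-0.03×1.6) = 898277·e^-0.048 = 856178.

856200 cells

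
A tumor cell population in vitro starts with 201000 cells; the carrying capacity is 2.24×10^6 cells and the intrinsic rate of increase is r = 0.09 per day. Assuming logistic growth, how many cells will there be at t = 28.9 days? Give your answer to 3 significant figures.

A = (K − N₀)/N₀ = (2.24×10^6 − 201000)/201000 = 10.144.
N(t) = K/(1 + A·e^(−rt)) = 2.24×10^6/(1 + 10.144×e^(−0.09×28.9)).
e^(−2.601) = 0.074199; denominator = 1 + 10.144×0.074199 = 1.7527.
N = 2.24×10^6/1.7527 = 1.278029×10^6.

1280000 cells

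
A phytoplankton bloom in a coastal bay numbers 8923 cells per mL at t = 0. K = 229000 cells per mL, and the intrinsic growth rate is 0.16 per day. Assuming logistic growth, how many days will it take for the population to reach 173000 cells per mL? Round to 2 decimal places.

27.08 days

A = (K − N₀)/N₀ = (229000 − 8923)/8923 = 24.664.
Solve 229000/(1 + 24.664·e^(−0.16t)) = 173000: 1 + 24.664·e^(−0.16t) = 1.3237, so e^(−0.16t) = 0.0131244.
−0.16·t = ln(0.0131244) = -4.3333, so t = 4.3333/0.16 = 27.083.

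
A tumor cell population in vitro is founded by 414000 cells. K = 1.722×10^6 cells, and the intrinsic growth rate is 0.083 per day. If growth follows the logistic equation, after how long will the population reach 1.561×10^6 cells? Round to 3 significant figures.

A = (K − N₀)/N₀ = (1.722×10^6 − 414000)/414000 = 3.1594.
Solve 1.722×10^6/(1 + 3.1594·e^(−0.083t)) = 1.561×10^6: 1 + 3.1594·e^(−0.083t) = 1.1031, so e^(−0.083t) = 0.0326449.
−0.083·t = ln(0.0326449) = -3.4221, so t = 3.4221/0.083 = 41.23.

41.2 days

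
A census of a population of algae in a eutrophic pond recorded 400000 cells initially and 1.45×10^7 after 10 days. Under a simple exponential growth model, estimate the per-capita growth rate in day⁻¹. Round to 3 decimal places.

0.359 per day

From N(t) = N₀·e^(rt): e^(r·10) = 1.45×10^7/400000 = 36.25.
r·10 = ln(36.25) = 3.5904, so r = 3.5904/10 = 0.35904.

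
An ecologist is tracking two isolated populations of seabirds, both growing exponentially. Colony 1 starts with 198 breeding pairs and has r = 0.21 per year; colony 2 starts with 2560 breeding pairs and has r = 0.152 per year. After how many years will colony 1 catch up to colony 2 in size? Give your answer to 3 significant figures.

Set 198·e^(0.21t) = 2560·e^(0.152t).
e^((0.21 − 0.152)t) = 2560/198 → e^(0.058·t) = 12.929.
0.058·t = ln(12.929) = 2.5595, so t = 2.5595/0.058 = 44.129.

44.1 years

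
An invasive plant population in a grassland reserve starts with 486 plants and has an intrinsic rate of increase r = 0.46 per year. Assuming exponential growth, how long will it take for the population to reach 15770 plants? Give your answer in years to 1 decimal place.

Set N₀·e^(rt) = 15770: e^(0.46·t) = 15770/486 = 32.449.
0.46·t = ln(32.449) = 3.4797, so t = 3.4797/0.46 = 7.5645.

7.6 years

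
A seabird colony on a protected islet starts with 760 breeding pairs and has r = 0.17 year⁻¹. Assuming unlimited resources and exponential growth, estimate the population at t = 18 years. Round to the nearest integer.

16209 breeding pairs

N(t) = N₀·e^(rt) = 760 × e^(0.17×18) = 760 × e^3.06.
e^3.06 ≈ 21.328, so N ≈ 760 × 21.328 = 16208.9.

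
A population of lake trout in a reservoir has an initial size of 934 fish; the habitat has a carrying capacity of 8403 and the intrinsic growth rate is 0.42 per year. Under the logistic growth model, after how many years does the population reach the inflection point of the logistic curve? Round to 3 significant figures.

4.95 years

Logistic growth is fastest at N = K/2 = 4201.5.
A = (K − N₀)/N₀ = 7.9968. Set K/(1 + A·e^(−rt)) = K/2 → A·e^(−rt) = 1.
e^(−0.42t) = 1/7.9968 = 0.12505, so t = ln(7.9968)/0.42 = 2.079/0.42 = 4.9501.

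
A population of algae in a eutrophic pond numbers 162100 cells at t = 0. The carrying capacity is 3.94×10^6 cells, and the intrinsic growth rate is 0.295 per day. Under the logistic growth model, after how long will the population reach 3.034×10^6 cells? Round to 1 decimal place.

14.8 days

A = (K − N₀)/N₀ = (3.94×10^6 − 162100)/162100 = 23.306.
Solve 3.94×10^6/(1 + 23.306·e^(−0.295t)) = 3.034×10^6: 1 + 23.306·e^(−0.295t) = 1.2986, so e^(−0.295t) = 0.0128128.
−0.295·t = ln(0.0128128) = -4.3573, so t = 4.3573/0.295 = 14.771.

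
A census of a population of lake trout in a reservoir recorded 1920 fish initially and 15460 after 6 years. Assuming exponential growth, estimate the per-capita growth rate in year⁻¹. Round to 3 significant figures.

From N(t) = N₀·e^(rt): e^(r·6) = 15460/1920 = 8.0521.
r·6 = ln(8.0521) = 2.0859, so r = 2.0859/6 = 0.34766.

0.348 per year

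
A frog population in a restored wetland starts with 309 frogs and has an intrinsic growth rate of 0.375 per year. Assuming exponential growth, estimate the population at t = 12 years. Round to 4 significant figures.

N(t) = N₀·e^(rt) = 309 × e^(0.375×12) = 309 × e^4.5.
e^4.5 ≈ 90.017, so N ≈ 309 × 90.017 = 27815.3.

27820 frogs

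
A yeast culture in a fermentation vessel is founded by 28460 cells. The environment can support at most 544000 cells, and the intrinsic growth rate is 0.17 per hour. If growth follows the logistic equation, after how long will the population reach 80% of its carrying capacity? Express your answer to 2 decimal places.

A = (K − N₀)/N₀ = (544000 − 28460)/28460 = 18.115.
Solve 544000/(1 + 18.115·e^(−0.17t)) = 435200: 1 + 18.115·e^(−0.17t) = 1.25, so e^(−0.17t) = 0.0138011.
−0.17·t = ln(0.0138011) = -4.283, so t = 4.283/0.17 = 25.194.

25.19 hours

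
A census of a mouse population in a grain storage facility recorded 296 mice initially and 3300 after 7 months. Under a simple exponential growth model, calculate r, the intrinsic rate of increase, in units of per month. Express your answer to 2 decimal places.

From N(t) = N₀·e^(rt): e^(r·7) = 3300/296 = 11.149.
r·7 = ln(11.149) = 2.4113, so r = 2.4113/7 = 0.34447.

0.34 per month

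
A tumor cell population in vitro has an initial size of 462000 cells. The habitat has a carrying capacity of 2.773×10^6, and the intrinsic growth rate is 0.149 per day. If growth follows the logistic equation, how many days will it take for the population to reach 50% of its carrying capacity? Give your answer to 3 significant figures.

A = (K − N₀)/N₀ = (2.773×10^6 − 462000)/462000 = 5.0022.
Solve 2.773×10^6/(1 + 5.0022·e^(−0.149t)) = 1.3865×10^6: 1 + 5.0022·e^(−0.149t) = 2, so e^(−0.149t) = 0.199913.
−0.149·t = ln(0.199913) = -1.6099, so t = 1.6099/0.149 = 10.805.

10.8 days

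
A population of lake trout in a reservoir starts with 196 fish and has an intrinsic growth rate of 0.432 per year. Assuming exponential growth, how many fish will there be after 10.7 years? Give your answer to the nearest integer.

19941 fish

N(t) = N₀·e^(rt) = 196 × e^(0.432×10.7) = 196 × e^4.622.
e^4.622 ≈ 101.74, so N ≈ 196 × 101.74 = 19940.6.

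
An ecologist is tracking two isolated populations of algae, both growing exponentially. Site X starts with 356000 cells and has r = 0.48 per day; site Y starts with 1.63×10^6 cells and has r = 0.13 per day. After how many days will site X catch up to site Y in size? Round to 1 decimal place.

4.3 days

Set 356000·e^(0.48t) = 1.63×10^6·e^(0.13t).
e^((0.48 − 0.13)t) = 1.63×10^6/356000 → e^(0.35·t) = 4.5787.
0.35·t = ln(4.5787) = 1.5214, so t = 1.5214/0.35 = 4.3469.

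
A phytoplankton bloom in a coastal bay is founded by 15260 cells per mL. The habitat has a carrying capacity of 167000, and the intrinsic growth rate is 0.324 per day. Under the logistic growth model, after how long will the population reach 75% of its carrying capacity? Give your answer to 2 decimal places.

A = (K − N₀)/N₀ = (167000 − 15260)/15260 = 9.9436.
Solve 167000/(1 + 9.9436·e^(−0.324t)) = 125250: 1 + 9.9436·e^(−0.324t) = 1.3333, so e^(−0.324t) = 0.0335223.
−0.324·t = ln(0.0335223) = -3.3955, so t = 3.3955/0.324 = 10.48.

10.48 days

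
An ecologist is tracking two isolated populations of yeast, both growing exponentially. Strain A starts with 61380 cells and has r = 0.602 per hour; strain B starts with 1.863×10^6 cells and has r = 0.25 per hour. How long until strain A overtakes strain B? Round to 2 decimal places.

Set 61380·e^(0.602t) = 1.863×10^6·e^(0.25t).
e^((0.602 − 0.25)t) = 1.863×10^6/61380 → e^(0.352·t) = 30.352.
0.352·t = ln(30.352) = 3.4129, so t = 3.4129/0.352 = 9.6956.

9.70 hours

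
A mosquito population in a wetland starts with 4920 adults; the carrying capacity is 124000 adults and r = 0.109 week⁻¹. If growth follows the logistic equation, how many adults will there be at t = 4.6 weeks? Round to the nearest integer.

A = (K − N₀)/N₀ = (124000 − 4920)/4920 = 24.203.
N(t) = K/(1 + A·e^(−rt)) = 124000/(1 + 24.203×e^(−0.109×4.6)).
e^(−0.5014) = 0.60568; denominator = 1 + 24.203×0.60568 = 15.659.
N = 124000/15.659 = 7918.53.

7919 adults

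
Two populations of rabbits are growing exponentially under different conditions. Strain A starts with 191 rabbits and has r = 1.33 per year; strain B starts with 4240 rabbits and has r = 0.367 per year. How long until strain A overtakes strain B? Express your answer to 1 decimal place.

Set 191·e^(1.33t) = 4240·e^(0.367t).
e^((1.33 − 0.367)t) = 4240/191 → e^(0.963·t) = 22.199.
0.963·t = ln(22.199) = 3.1, so t = 3.1/0.963 = 3.2192.

3.2 years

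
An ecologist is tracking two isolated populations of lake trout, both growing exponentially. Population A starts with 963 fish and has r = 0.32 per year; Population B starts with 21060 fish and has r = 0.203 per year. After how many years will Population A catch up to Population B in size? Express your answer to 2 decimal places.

Set 963·e^(0.32t) = 21060·e^(0.203t).
e^((0.32 − 0.203)t) = 21060/963 → e^(0.117·t) = 21.869.
0.117·t = ln(21.869) = 3.0851, so t = 3.0851/0.117 = 26.368.

26.37 years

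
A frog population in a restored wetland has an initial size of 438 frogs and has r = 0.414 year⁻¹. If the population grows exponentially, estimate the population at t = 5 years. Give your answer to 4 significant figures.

N(t) = N₀·e^(rt) = 438 × e^(0.414×5) = 438 × e^2.07.
e^2.07 ≈ 7.9248, so N ≈ 438 × 7.9248 = 3471.07.

3471 frogs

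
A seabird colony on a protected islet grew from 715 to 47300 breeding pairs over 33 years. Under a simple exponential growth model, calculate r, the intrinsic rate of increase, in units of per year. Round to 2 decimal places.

0.13 per year

From N(t) = N₀·e^(rt): e^(r·33) = 47300/715 = 66.154.
r·33 = ln(66.154) = 4.192, so r = 4.192/33 = 0.12703.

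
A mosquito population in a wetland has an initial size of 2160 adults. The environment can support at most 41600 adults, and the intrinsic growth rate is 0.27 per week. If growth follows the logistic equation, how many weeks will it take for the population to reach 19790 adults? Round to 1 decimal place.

10.4 weeks

A = (K − N₀)/N₀ = (41600 − 2160)/2160 = 18.259.
Solve 41600/(1 + 18.259·e^(−0.27t)) = 19790: 1 + 18.259·e^(−0.27t) = 2.1021, so e^(−0.27t) = 0.0603569.
−0.27·t = ln(0.0603569) = -2.8075, so t = 2.8075/0.27 = 10.398.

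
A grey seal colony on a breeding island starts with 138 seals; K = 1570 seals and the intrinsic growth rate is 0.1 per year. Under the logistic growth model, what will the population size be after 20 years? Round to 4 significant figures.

653.0 seals

A = (K − N₀)/N₀ = (1570 − 138)/138 = 10.377.
N(t) = K/(1 + A·e^(−rt)) = 1570/(1 + 10.377×e^(−0.1×20)).
e^(−2) = 0.13534; denominator = 1 + 10.377×0.13534 = 2.4043.
N = 1570/2.4043 = 652.983.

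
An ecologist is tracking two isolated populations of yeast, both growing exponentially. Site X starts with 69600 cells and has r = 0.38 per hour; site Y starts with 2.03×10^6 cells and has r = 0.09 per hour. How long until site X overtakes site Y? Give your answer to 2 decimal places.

11.63 hours

Set 69600·e^(0.38t) = 2.03×10^6·e^(0.09t).
e^((0.38 − 0.09)t) = 2.03×10^6/69600 → e^(0.29·t) = 29.167.
0.29·t = ln(29.167) = 3.373, so t = 3.373/0.29 = 11.631.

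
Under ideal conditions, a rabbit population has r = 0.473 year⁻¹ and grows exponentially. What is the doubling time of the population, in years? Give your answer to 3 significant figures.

1.47 years

Doubling time t_d = ln(2)/r = 0.6931/0.473 = 1.4654.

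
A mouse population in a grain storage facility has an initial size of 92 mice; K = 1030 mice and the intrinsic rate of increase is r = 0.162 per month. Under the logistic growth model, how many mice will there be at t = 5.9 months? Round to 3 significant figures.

209 mice

A = (K − N₀)/N₀ = (1030 − 92)/92 = 10.196.
N(t) = K/(1 + A·e^(−rt)) = 1030/(1 + 10.196×e^(−0.162×5.9)).
e^(−0.9558) = 0.3845; denominator = 1 + 10.196×0.3845 = 4.9203.
N = 1030/4.9203 = 209.338.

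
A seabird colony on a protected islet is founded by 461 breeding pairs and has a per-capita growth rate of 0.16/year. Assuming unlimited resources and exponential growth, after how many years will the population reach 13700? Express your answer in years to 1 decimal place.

Set N₀·e^(rt) = 13700: e^(0.16·t) = 13700/461 = 29.718.
0.16·t = ln(29.718) = 3.3918, so t = 3.3918/0.16 = 21.198.

21.2 years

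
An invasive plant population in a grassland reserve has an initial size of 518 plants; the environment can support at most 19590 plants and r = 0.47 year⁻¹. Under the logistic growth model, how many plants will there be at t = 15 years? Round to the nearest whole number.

A = (K − N₀)/N₀ = (19590 − 518)/518 = 36.819.
N(t) = K/(1 + A·e^(−rt)) = 19590/(1 + 36.819×e^(−0.47×15)).
e^(−7.05) = 0.00086741; denominator = 1 + 36.819×0.00086741 = 1.0319.
N = 19590/1.0319 = 18983.7.

18984 plants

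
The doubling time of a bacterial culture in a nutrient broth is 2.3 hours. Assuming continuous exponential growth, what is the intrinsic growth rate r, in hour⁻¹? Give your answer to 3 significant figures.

0.301 per hour

r = ln(2)/t_d = 0.6931/2.3 = 0.30137.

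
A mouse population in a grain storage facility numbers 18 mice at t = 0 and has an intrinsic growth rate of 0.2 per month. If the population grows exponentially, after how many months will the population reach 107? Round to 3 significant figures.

8.91 months

Set N₀·e^(rt) = 107: e^(0.2·t) = 107/18 = 5.9444.
0.2·t = ln(5.9444) = 1.7825, so t = 1.7825/0.2 = 8.9123.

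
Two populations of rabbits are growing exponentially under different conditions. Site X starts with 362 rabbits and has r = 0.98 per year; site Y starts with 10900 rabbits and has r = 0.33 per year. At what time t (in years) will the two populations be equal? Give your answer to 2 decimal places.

Set 362·e^(0.98t) = 10900·e^(0.33t).
e^((0.98 − 0.33)t) = 10900/362 → e^(0.65·t) = 30.11.
0.65·t = ln(30.11) = 3.4049, so t = 3.4049/0.65 = 5.2383.

5.24 years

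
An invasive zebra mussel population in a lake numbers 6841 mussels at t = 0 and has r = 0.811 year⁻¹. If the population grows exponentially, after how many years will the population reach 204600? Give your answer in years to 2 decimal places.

Set N₀·e^(rt) = 204600: e^(0.811·t) = 204600/6841 = 29.908.
0.811·t = ln(29.908) = 3.3981, so t = 3.3981/0.811 = 4.19.

4.19 years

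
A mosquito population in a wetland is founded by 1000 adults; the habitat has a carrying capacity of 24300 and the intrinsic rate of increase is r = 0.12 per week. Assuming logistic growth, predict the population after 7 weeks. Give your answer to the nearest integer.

2197 adults

A = (K − N₀)/N₀ = (24300 − 1000)/1000 = 23.3.
N(t) = K/(1 + A·e^(−rt)) = 24300/(1 + 23.3×e^(−0.12×7)).
e^(−0.84) = 0.43171; denominator = 1 + 23.3×0.43171 = 11.059.
N = 24300/11.059 = 2197.33.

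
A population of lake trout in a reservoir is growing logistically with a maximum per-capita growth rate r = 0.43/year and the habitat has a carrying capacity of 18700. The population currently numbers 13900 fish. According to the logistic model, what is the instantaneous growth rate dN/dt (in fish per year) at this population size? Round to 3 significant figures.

1530 fish per year

dN/dt = rN(1 − N/K) = 0.43 × 13900 × (1 − 13900/18700).
1 − 13900/18700 = 0.25668; dN/dt = 0.43 × 13900 × 0.25668 = 1534.2.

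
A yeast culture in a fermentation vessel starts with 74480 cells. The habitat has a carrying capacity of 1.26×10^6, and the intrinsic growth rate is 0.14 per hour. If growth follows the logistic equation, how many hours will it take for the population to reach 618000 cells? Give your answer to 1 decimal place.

19.5 hours

A = (K − N₀)/N₀ = (1.26×10^6 − 74480)/74480 = 15.917.
Solve 1.26×10^6/(1 + 15.917·e^(−0.14t)) = 618000: 1 + 15.917·e^(−0.14t) = 2.0388, so e^(−0.14t) = 0.0652645.
−0.14·t = ln(0.0652645) = -2.7293, so t = 2.7293/0.14 = 19.495.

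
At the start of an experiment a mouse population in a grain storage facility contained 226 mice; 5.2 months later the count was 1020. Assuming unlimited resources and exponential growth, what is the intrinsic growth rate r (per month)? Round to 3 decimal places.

0.290 per month

From N(t) = N₀·e^(rt): e^(r·5.2) = 1020/226 = 4.5133.
r·5.2 = ln(4.5133) = 1.507, so r = 1.507/5.2 = 0.28981.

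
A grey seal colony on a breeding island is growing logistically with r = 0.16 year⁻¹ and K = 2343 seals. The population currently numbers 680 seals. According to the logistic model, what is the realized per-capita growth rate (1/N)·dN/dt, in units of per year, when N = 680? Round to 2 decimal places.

(1/N)·dN/dt = r(1 − N/K) = 0.16 × (1 − 680/2343).
= 0.16 × 0.70977 = 0.11356.

0.11 per year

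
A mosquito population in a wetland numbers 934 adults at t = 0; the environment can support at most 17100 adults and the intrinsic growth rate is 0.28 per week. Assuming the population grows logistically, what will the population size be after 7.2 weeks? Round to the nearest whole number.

A = (K − N₀)/N₀ = (17100 − 934)/934 = 17.308.
N(t) = K/(1 + A·e^(−rt)) = 17100/(1 + 17.308×e^(−0.28×7.2)).
e^(−2.016) = 0.13319; denominator = 1 + 17.308×0.13319 = 3.3052.
N = 17100/3.3052 = 5173.59.

5174 adults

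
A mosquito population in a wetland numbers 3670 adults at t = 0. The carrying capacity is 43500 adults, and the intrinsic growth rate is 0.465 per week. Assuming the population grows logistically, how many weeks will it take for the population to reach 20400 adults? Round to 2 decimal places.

4.86 weeks

A = (K − N₀)/N₀ = (43500 − 3670)/3670 = 10.853.
Solve 43500/(1 + 10.853·e^(−0.465t)) = 20400: 1 + 10.853·e^(−0.465t) = 2.1324, so e^(−0.465t) = 0.104337.
−0.465·t = ln(0.104337) = -2.2601, so t = 2.2601/0.465 = 4.8605.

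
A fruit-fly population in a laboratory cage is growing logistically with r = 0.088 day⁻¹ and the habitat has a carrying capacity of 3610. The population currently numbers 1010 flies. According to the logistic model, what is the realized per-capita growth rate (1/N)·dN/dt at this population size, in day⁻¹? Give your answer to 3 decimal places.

(1/N)·dN/dt = r(1 − N/K) = 0.088 × (1 − 1010/3610).
= 0.088 × 0.72022 = 0.06338.

0.063 per day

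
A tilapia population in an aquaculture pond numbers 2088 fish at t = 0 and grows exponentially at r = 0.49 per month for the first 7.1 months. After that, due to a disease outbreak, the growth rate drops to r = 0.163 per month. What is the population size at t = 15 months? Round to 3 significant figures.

Phase 1: N(7.1) = 2088·e^(0.49×7.1) = 2088·e^3.479 = 67708.2.
Phase 2 runs for 15 − 7.1 = 7.9 months at r = 0.163.
N(15) = 67708.2·e^(0.163×7.9) = 67708.2·e^1.288 = 245404.

245000 fish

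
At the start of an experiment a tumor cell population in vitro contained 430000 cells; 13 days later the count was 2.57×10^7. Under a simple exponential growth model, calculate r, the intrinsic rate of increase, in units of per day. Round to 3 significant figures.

0.315 per day

From N(t) = N₀·e^(rt): e^(r·13) = 2.57×10^7/430000 = 59.767.
r·13 = ln(59.767) = 4.0905, so r = 4.0905/13 = 0.31465.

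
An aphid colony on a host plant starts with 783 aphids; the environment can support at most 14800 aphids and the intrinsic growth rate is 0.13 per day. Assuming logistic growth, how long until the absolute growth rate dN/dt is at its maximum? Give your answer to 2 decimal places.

22.19 days

Logistic growth is fastest at N = K/2 = 7400.
A = (K − N₀)/N₀ = 17.902. Set K/(1 + A·e^(−rt)) = K/2 → A·e^(−rt) = 1.
e^(−0.13t) = 1/17.902 = 0.0558607, so t = ln(17.902)/0.13 = 2.8849/0.13 = 22.191.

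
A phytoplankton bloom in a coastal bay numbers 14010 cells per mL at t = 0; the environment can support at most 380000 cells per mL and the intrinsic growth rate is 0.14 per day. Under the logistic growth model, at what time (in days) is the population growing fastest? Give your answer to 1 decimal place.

Logistic growth is fastest at N = K/2 = 190000.
A = (K − N₀)/N₀ = 26.123. Set K/(1 + A·e^(−rt)) = K/2 → A·e^(−rt) = 1.
e^(−0.14t) = 1/26.123 = 0.0382797, so t = ln(26.123)/0.14 = 3.2628/0.14 = 23.306.

23.3 days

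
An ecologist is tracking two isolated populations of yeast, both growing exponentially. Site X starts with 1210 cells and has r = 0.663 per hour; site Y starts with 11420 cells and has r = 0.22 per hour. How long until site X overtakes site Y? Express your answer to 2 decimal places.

Set 1210·e^(0.663t) = 11420·e^(0.22t).
e^((0.663 − 0.22)t) = 11420/1210 → e^(0.443·t) = 9.438.
0.443·t = ln(9.438) = 2.2447, so t = 2.2447/0.443 = 5.0671.

5.07 hours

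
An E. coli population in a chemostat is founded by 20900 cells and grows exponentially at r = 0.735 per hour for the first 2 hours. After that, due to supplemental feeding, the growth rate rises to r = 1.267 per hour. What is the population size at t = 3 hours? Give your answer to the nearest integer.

Phase 1: N(2) = 20900·e^(0.735×2) = 20900·e^1.47 = 90899.
Phase 2 runs for 3 − 2 = 1 hours at r = 1.267.
N(3) = 90899·e^(1.267×1) = 90899·e^1.267 = 322708.

322708 cells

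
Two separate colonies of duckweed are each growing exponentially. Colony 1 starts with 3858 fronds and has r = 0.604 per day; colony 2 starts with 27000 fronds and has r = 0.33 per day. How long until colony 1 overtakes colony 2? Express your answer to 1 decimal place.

Set 3858·e^(0.604t) = 27000·e^(0.33t).
e^((0.604 − 0.33)t) = 27000/3858 → e^(0.274·t) = 6.9984.
0.274·t = ln(6.9984) = 1.9457, so t = 1.9457/0.274 = 7.1011.

7.1 days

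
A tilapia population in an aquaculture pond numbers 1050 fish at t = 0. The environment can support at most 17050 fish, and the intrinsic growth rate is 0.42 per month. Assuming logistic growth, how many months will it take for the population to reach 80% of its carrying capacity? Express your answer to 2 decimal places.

A = (K − N₀)/N₀ = (17050 − 1050)/1050 = 15.238.
Solve 17050/(1 + 15.238·e^(−0.42t)) = 13640: 1 + 15.238·e^(−0.42t) = 1.25, so e^(−0.42t) = 0.0164063.
−0.42·t = ln(0.0164063) = -4.1101, so t = 4.1101/0.42 = 9.7859.

9.79 months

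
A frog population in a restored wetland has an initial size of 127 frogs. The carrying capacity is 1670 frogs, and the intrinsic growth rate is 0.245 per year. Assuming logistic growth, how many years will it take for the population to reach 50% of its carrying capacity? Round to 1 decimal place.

10.2 years

A = (K − N₀)/N₀ = (1670 − 127)/127 = 12.15.
Solve 1670/(1 + 12.15·e^(−0.245t)) = 835: 1 + 12.15·e^(−0.245t) = 2, so e^(−0.245t) = 0.0823072.
−0.245·t = ln(0.0823072) = -2.4973, so t = 2.4973/0.245 = 10.193.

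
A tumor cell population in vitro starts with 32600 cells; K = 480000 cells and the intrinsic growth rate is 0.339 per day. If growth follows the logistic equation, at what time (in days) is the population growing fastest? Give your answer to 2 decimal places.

7.73 days

Logistic growth is fastest at N = K/2 = 240000.
A = (K − N₀)/N₀ = 13.724. Set K/(1 + A·e^(−rt)) = K/2 → A·e^(−rt) = 1.
e^(−0.339t) = 1/13.724 = 0.0728654, so t = ln(13.724)/0.339 = 2.6191/0.339 = 7.7261.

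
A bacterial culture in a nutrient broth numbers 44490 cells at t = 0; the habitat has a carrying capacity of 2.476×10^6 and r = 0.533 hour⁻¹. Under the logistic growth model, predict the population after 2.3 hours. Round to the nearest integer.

A = (K − N₀)/N₀ = (2.476×10^6 − 44490)/44490 = 54.653.
N(t) = K/(1 + A·e^(−rt)) = 2.476×10^6/(1 + 54.653×e^(−0.533×2.3)).
e^(−1.226) = 0.29349; denominator = 1 + 54.653×0.29349 = 17.04.
N = 2.476×10^6/17.04 = 145303.

145303 cells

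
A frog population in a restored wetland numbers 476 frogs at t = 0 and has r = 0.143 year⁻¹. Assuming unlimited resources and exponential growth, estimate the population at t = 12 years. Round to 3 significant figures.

N(t) = N₀·e^(rt) = 476 × e^(0.143×12) = 476 × e^1.716.
e^1.716 ≈ 5.5622, so N ≈ 476 × 5.5622 = 2647.62.

2650 frogs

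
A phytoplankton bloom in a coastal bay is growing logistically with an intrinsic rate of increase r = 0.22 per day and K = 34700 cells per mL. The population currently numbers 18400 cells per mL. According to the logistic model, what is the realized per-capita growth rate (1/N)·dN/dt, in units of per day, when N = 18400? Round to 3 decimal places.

(1/N)·dN/dt = r(1 − N/K) = 0.22 × (1 − 18400/34700).
= 0.22 × 0.46974 = 0.10334.

0.103 per day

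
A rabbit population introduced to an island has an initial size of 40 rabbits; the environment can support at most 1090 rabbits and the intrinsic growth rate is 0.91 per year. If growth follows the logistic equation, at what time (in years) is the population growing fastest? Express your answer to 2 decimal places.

Logistic growth is fastest at N = K/2 = 545.
A = (K − N₀)/N₀ = 26.25. Set K/(1 + A·e^(−rt)) = K/2 → A·e^(−rt) = 1.
e^(−0.91t) = 1/26.25 = 0.0380952, so t = ln(26.25)/0.91 = 3.2677/0.91 = 3.5908.

3.59 years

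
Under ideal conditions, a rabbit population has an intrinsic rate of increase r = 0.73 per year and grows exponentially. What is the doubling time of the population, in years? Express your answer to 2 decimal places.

0.95 years

Doubling time t_d = ln(2)/r = 0.6931/0.73 = 0.94952.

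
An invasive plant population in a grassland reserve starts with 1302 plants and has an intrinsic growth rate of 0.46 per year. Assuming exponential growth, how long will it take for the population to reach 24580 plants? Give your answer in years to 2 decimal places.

6.39 years

Set N₀·e^(rt) = 24580: e^(0.46·t) = 24580/1302 = 18.879.
0.46·t = ln(18.879) = 2.938, so t = 2.938/0.46 = 6.387.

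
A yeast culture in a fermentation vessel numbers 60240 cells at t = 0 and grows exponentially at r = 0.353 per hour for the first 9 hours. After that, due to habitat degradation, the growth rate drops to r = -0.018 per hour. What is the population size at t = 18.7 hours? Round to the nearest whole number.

Phase 1: N(9) = 60240·e^(0.353×9) = 60240·e^3.177 = 1.444237×10^6.
Phase 2 runs for 18.7 − 9 = 9.7 hours at r = -0.018.
N(18.7) = 1.444237×10^6·e^(-0.018×9.7) = 1.444237×10^6·e^-0.1746 = 1.21286×10^6.

1212860 cells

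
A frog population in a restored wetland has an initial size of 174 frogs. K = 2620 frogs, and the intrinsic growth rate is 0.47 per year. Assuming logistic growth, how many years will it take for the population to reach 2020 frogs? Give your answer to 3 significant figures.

A = (K − N₀)/N₀ = (2620 − 174)/174 = 14.057.
Solve 2620/(1 + 14.057·e^(−0.47t)) = 2020: 1 + 14.057·e^(−0.47t) = 1.297, so e^(−0.47t) = 0.0211297.
−0.47·t = ln(0.0211297) = -3.8571, so t = 3.8571/0.47 = 8.2065.

8.21 years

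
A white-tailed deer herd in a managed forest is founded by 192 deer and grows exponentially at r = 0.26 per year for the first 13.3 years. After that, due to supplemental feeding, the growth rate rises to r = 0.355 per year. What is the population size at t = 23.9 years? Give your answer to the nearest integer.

262628 deer

Phase 1: N(13.3) = 192·e^(0.26×13.3) = 192·e^3.458 = 6096.65.
Phase 2 runs for 23.9 − 13.3 = 10.6 years at r = 0.355.
N(23.9) = 6096.65·e^(0.355×10.6) = 6096.65·e^3.763 = 262628.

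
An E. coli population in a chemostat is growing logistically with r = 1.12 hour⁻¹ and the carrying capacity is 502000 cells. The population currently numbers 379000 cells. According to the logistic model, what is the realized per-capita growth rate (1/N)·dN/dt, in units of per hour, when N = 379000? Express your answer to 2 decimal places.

0.27 per hour

(1/N)·dN/dt = r(1 − N/K) = 1.12 × (1 − 379000/502000).
= 1.12 × 0.24502 = 0.27442.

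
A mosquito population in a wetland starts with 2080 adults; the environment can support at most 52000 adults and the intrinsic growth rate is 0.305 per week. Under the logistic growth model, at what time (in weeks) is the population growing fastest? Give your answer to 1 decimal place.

10.4 weeks

Logistic growth is fastest at N = K/2 = 26000.
A = (K − N₀)/N₀ = 24. Set K/(1 + A·e^(−rt)) = K/2 → A·e^(−rt) = 1.
e^(−0.305t) = 1/24 = 0.0416667, so t = ln(24)/0.305 = 3.1781/0.305 = 10.42.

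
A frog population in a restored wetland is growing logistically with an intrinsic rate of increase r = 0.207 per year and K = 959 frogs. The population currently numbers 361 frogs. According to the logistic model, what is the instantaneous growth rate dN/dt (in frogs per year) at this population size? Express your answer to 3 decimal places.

dN/dt = rN(1 − N/K) = 0.207 × 361 × (1 − 361/959).
1 − 361/959 = 0.62357; dN/dt = 0.207 × 361 × 0.62357 = 46.597.

46.597 frogs per year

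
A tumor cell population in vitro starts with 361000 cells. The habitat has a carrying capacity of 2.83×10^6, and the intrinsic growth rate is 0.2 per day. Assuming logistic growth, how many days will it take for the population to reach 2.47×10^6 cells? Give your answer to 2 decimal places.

A = (K − N₀)/N₀ = (2.83×10^6 − 361000)/361000 = 6.8393.
Solve 2.83×10^6/(1 + 6.8393·e^(−0.2t)) = 2.47×10^6: 1 + 6.8393·e^(−0.2t) = 1.1457, so e^(−0.2t) = 0.0213104.
−0.2·t = ln(0.0213104) = -3.8486, so t = 3.8486/0.2 = 19.243.

19.24 days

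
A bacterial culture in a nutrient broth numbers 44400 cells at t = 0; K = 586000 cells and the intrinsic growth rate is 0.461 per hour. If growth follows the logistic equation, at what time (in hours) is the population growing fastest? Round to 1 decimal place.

5.4 hours

Logistic growth is fastest at N = K/2 = 293000.
A = (K − N₀)/N₀ = 12.198. Set K/(1 + A·e^(−rt)) = K/2 → A·e^(−rt) = 1.
e^(−0.461t) = 1/12.198 = 0.0819793, so t = ln(12.198)/0.461 = 2.5013/0.461 = 5.4258.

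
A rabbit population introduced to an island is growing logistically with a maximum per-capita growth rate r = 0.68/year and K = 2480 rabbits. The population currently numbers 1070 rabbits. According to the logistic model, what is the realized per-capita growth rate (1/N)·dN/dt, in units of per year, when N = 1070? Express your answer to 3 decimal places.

(1/N)·dN/dt = r(1 − N/K) = 0.68 × (1 − 1070/2480).
= 0.68 × 0.56855 = 0.38661.

0.387 per year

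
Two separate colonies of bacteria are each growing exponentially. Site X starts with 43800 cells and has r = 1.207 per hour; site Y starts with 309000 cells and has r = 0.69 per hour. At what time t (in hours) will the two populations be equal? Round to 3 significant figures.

Set 43800·e^(1.207t) = 309000·e^(0.69t).
e^((1.207 − 0.69)t) = 309000/43800 → e^(0.517·t) = 7.0548.
0.517·t = ln(7.0548) = 1.9537, so t = 1.9537/0.517 = 3.7789.

3.78 hours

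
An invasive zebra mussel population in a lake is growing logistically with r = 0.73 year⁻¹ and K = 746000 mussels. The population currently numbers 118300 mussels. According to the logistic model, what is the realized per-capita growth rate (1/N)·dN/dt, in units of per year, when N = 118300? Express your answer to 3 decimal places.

(1/N)·dN/dt = r(1 − N/K) = 0.73 × (1 − 118300/746000).
= 0.73 × 0.84142 = 0.61424.

0.614 per year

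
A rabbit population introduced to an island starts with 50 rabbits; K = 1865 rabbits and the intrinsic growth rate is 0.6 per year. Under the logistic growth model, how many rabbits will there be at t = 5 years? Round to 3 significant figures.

664 rabbits

A = (K − N₀)/N₀ = (1865 − 50)/50 = 36.3.
N(t) = K/(1 + A·e^(−rt)) = 1865/(1 + 36.3×e^(−0.6×5)).
e^(−3) = 0.049787; denominator = 1 + 36.3×0.049787 = 2.8073.
N = 1865/2.8073 = 664.346.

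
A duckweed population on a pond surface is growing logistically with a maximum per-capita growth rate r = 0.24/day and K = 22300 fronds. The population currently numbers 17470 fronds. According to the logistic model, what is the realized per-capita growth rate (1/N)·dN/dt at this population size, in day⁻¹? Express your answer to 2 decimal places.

(1/N)·dN/dt = r(1 − N/K) = 0.24 × (1 − 17470/22300).
= 0.24 × 0.21659 = 0.051982.

0.05 per day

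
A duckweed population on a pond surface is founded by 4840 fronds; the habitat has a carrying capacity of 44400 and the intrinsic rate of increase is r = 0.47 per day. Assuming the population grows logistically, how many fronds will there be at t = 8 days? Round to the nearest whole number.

37301 fronds

A = (K − N₀)/N₀ = (44400 − 4840)/4840 = 8.1736.
N(t) = K/(1 + A·e^(−rt)) = 44400/(1 + 8.1736×e^(−0.47×8)).
e^(−3.76) = 0.023284; denominator = 1 + 8.1736×0.023284 = 1.1903.
N = 44400/1.1903 = 37301.2.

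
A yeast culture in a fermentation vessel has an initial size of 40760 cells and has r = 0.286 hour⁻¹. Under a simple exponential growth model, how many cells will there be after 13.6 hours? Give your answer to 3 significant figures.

1990000 cells

N(t) = N₀·e^(rt) = 40760 × e^(0.286×13.6) = 40760 × e^3.89.
e^3.89 ≈ 48.891, so N ≈ 40760 × 48.891 = 1.99281×10^6.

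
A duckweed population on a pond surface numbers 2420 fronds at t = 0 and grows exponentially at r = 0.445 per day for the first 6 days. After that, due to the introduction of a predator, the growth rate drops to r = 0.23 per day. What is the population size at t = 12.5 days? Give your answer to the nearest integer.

Phase 1: N(6) = 2420·e^(0.445×6) = 2420·e^2.67 = 34944.7.
Phase 2 runs for 12.5 − 6 = 6.5 days at r = 0.23.
N(12.5) = 34944.7·e^(0.23×6.5) = 34944.7·e^1.495 = 155830.

155830 fronds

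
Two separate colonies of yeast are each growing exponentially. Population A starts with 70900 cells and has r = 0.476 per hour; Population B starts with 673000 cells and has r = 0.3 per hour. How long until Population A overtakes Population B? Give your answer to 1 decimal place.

12.8 hours

Set 70900·e^(0.476t) = 673000·e^(0.3t).
e^((0.476 − 0.3)t) = 673000/70900 → e^(0.176·t) = 9.4922.
0.176·t = ln(9.4922) = 2.2505, so t = 2.2505/0.176 = 12.787.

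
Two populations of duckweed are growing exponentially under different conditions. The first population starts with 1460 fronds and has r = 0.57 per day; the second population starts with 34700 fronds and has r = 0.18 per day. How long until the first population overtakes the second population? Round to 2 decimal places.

8.12 days

Set 1460·e^(0.57t) = 34700·e^(0.18t).
e^((0.57 − 0.18)t) = 34700/1460 → e^(0.39·t) = 23.767.
0.39·t = ln(23.767) = 3.1683, so t = 3.1683/0.39 = 8.1239.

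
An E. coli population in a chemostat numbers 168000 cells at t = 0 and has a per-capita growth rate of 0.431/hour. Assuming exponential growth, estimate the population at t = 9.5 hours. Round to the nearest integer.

10081567 cells

N(t) = N₀·e^(rt) = 168000 × e^(0.431×9.5) = 168000 × e^4.095.
e^4.095 ≈ 60.009, so N ≈ 168000 × 60.009 = 1.008157×10^7.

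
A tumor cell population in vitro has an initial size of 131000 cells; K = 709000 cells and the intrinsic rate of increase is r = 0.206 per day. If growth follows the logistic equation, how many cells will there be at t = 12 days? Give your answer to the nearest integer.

A = (K − N₀)/N₀ = (709000 − 131000)/131000 = 4.4122.
N(t) = K/(1 + A·e^(−rt)) = 709000/(1 + 4.4122×e^(−0.206×12)).
e^(−2.472) = 0.084416; denominator = 1 + 4.4122×0.084416 = 1.3725.
N = 709000/1.3725 = 516590.

516590 cells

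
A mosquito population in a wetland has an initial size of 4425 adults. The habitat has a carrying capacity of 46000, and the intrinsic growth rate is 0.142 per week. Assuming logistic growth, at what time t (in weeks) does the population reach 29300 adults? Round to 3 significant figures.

19.7 weeks

A = (K − N₀)/N₀ = (46000 − 4425)/4425 = 9.3955.
Solve 46000/(1 + 9.3955·e^(−0.142t)) = 29300: 1 + 9.3955·e^(−0.142t) = 1.57, so e^(−0.142t) = 0.0606638.
−0.142·t = ln(0.0606638) = -2.8024, so t = 2.8024/0.142 = 19.735.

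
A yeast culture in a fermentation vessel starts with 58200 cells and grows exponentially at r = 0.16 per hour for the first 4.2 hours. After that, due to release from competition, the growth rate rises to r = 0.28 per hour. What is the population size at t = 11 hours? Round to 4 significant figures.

765000 cells

Phase 1: N(4.2) = 58200·e^(0.16×4.2) = 58200·e^0.672 = 113964.
Phase 2 runs for 11 − 4.2 = 6.8 hours at r = 0.28.
N(11) = 113964·e^(0.28×6.8) = 113964·e^1.904 = 765007.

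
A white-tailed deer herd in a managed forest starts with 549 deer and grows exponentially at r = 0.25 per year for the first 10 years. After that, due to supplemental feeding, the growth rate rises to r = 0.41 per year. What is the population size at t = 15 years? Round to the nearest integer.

51953 deer

Phase 1: N(10) = 549·e^(0.25×10) = 549·e^2.5 = 6688.19.
Phase 2 runs for 15 − 10 = 5 years at r = 0.41.
N(15) = 6688.19·e^(0.41×5) = 6688.19·e^2.05 = 51953.2.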